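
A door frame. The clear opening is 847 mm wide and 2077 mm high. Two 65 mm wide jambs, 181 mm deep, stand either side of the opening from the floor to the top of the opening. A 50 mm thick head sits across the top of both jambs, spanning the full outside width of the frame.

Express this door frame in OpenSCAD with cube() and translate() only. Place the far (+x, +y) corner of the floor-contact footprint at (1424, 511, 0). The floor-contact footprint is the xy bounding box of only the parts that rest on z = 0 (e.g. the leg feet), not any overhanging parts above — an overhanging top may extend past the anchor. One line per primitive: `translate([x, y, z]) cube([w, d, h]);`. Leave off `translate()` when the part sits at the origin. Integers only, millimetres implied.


translate([447, 330, 0]) cube([65, 181, 2077]);
translate([1359, 330, 0]) cube([65, 181, 2077]);
translate([447, 330, 2077]) cube([977, 181, 50]);


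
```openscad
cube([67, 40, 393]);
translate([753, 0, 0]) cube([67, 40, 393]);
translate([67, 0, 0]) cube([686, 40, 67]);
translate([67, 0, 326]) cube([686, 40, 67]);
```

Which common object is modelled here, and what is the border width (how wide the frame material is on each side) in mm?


A picture frame. The border width is 67 mm.

Four thin pieces enclosing a rectangular opening — a picture frame. The two full-height stiles are 393 mm tall; the top rail sits at z = 326 and is 67 mm tall, so the border above the opening is 393 − 326 = 67 mm, matching the stile x-width.


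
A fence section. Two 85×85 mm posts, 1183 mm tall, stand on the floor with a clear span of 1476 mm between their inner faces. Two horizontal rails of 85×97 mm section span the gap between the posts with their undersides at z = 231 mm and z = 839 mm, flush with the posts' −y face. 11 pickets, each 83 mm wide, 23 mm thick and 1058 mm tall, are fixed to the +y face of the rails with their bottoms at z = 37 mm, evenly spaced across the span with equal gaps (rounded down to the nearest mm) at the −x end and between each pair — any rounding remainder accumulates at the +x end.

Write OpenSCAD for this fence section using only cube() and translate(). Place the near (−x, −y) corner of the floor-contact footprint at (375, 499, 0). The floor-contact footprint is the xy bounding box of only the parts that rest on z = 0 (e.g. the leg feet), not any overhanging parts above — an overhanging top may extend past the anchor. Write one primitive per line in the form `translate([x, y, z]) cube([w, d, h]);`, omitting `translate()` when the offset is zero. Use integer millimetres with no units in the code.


translate([375, 499, 0]) cube([85, 85, 1183]);
translate([1936, 499, 0]) cube([85, 85, 1183]);
translate([460, 499, 231]) cube([1476, 85, 97]);
translate([460, 499, 839]) cube([1476, 85, 97]);
translate([506, 584, 37]) cube([83, 23, 1058]);
translate([635, 584, 37]) cube([83, 23, 1058]);
translate([764, 584, 37]) cube([83, 23, 1058]);
translate([893, 584, 37]) cube([83, 23, 1058]);
translate([1022, 584, 37]) cube([83, 23, 1058]);
translate([1151, 584, 37]) cube([83, 23, 1058]);
translate([1280, 584, 37]) cube([83, 23, 1058]);
translate([1409, 584, 37]) cube([83, 23, 1058]);
translate([1538, 584, 37]) cube([83, 23, 1058]);
translate([1667, 584, 37]) cube([83, 23, 1058]);
translate([1796, 584, 37]) cube([83, 23, 1058]);


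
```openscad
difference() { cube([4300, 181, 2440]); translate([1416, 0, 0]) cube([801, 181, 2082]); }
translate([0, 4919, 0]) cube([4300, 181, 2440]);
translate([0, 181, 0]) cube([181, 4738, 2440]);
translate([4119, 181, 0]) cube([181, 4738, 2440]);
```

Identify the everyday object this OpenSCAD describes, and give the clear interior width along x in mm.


A single room. The interior width is 3938 mm.

Four walls enclosing a rectangle with a door in the front wall — a room. Outside width 4300 minus two 181 mm walls gives 3938 mm.


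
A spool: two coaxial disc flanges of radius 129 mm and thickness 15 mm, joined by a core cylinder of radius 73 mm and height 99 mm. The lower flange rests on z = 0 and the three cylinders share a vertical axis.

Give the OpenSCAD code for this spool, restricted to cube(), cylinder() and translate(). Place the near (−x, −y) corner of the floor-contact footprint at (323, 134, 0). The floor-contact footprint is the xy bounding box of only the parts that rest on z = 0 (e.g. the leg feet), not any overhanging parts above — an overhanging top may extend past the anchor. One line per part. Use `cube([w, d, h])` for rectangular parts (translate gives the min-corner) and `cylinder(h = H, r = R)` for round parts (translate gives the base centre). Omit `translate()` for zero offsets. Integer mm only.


translate([452, 263, 0]) cylinder(h = 15, r = 129);
translate([452, 263, 15]) cylinder(h = 99, r = 73);
translate([452, 263, 114]) cylinder(h = 15, r = 129);


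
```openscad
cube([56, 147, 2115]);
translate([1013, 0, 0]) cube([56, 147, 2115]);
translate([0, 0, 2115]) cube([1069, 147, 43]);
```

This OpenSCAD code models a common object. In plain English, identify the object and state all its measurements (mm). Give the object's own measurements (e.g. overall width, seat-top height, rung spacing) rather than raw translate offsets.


A door frame. The clear opening is 957 mm wide and 2115 mm high. Two 56 mm wide jambs, 147 mm deep, stand either side of the opening from the floor to the top of the opening. A 43 mm thick head sits across the top of both jambs, spanning the full outside width of the frame.


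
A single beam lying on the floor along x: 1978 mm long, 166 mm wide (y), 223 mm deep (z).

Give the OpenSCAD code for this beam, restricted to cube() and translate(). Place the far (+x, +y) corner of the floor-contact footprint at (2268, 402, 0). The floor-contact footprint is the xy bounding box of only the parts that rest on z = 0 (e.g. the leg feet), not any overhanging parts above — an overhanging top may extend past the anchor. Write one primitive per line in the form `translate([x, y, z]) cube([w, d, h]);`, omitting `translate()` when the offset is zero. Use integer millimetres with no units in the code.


translate([290, 236, 0]) cube([1978, 166, 223]);


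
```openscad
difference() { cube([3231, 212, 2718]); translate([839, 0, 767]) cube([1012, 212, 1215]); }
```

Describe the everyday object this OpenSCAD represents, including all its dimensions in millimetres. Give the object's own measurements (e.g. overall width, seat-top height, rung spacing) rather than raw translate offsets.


A wall 3231 mm long (x), 212 mm thick (y), 2718 mm tall, with a rectangular window opening cut through it. The opening is 1012 mm wide and 1215 mm tall; its sill is at z = 767 mm and its near (−x) edge is 839 mm from the wall's −x end. The opening passes through the full wall thickness.


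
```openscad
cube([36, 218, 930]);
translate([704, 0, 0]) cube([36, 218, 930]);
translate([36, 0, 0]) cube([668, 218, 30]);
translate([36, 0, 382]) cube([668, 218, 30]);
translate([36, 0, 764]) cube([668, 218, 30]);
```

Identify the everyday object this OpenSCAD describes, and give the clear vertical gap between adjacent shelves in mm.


A bookshelf. The clear shelf gap is 352 mm.

Two tall side panels with 3 horizontal boards between them — a bookshelf. The first two shelf undersides are at z = 0 and z = 382; with shelf thickness 30, the clear gap is 382 − 0 − 30 = 352 mm.


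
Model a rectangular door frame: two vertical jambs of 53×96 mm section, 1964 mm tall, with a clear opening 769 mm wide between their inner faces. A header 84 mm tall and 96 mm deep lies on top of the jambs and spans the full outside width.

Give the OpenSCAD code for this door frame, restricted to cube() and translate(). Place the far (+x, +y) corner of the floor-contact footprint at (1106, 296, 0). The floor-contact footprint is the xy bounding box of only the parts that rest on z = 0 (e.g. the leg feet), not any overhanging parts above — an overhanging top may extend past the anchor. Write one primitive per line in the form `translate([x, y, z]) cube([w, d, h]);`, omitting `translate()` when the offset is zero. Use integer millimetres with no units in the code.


translate([231, 200, 0]) cube([53, 96, 1964]);
translate([1053, 200, 0]) cube([53, 96, 1964]);
translate([231, 200, 1964]) cube([875, 96, 84]);


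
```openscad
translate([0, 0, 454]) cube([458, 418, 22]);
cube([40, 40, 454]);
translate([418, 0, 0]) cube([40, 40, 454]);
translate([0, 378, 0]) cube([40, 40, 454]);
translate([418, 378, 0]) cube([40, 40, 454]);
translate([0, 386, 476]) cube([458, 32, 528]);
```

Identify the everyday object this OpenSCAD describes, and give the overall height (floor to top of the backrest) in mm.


A chair. The overall height is 1004 mm.

A slab on four corner posts with a tall panel at the back — a chair. The seat slab sits at z = 454 with thickness 22, and the 528 mm backrest starts at the seat top, so the overall height is 454 + 22 + 528 = 1004 mm.


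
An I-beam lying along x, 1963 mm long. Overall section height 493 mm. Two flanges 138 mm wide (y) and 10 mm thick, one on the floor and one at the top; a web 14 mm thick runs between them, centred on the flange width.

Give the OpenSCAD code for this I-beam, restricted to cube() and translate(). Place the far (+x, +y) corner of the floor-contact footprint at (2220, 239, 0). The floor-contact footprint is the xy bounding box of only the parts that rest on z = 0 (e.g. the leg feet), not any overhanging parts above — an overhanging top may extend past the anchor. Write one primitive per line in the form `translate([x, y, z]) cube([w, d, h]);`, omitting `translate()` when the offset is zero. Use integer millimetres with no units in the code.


translate([257, 101, 0]) cube([1963, 138, 10]);
translate([257, 163, 10]) cube([1963, 14, 473]);
translate([257, 101, 483]) cube([1963, 138, 10]);


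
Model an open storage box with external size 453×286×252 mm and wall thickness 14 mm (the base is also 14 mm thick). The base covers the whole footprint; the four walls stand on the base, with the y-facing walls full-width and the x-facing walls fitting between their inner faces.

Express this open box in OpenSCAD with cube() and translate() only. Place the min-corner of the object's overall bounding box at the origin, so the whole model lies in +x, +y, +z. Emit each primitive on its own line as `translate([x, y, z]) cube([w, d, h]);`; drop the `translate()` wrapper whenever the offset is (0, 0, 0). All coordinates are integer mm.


cube([453, 286, 14]);
translate([0, 0, 14]) cube([453, 14, 238]);
translate([0, 272, 14]) cube([453, 14, 238]);
translate([0, 14, 14]) cube([14, 258, 238]);
translate([439, 14, 14]) cube([14, 258, 238]);


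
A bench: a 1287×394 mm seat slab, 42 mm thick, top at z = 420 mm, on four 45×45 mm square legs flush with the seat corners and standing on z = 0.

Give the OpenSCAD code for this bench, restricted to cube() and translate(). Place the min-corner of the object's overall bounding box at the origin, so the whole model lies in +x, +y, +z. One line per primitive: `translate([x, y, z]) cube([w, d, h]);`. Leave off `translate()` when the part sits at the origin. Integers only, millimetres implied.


translate([0, 0, 378]) cube([1287, 394, 42]);
cube([45, 45, 378]);
translate([0, 349, 0]) cube([45, 45, 378]);
translate([1242, 0, 0]) cube([45, 45, 378]);
translate([1242, 349, 0]) cube([45, 45, 378]);


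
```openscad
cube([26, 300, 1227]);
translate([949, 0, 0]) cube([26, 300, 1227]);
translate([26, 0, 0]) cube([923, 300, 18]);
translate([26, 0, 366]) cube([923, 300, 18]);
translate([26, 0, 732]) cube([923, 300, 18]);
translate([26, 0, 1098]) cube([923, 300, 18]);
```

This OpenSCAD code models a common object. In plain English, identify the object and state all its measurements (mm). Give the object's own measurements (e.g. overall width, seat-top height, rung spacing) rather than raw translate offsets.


An open bookshelf. Two side panels, each 26 mm thick, 300 mm deep and 1227 mm tall, stand 975 mm apart (outside-to-outside). Between them sit 4 shelves, each 18 mm thick and 300 mm deep, spanning the full gap between the sides. The bottom shelf rests on the floor (its underside at z = 0) and the clear gap between one shelf's top and the next shelf's underside is 348 mm.


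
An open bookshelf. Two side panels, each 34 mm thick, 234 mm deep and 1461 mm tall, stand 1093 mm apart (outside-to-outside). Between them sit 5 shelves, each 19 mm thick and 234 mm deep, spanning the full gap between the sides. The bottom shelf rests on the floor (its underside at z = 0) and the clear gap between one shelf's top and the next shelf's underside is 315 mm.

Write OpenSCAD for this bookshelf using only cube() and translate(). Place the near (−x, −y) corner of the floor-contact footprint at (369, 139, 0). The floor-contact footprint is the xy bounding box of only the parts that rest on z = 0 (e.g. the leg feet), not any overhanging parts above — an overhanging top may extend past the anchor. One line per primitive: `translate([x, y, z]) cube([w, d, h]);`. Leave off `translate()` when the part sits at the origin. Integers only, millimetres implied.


translate([369, 139, 0]) cube([34, 234, 1461]);
translate([1428, 139, 0]) cube([34, 234, 1461]);
translate([403, 139, 0]) cube([1025, 234, 19]);
translate([403, 139, 334]) cube([1025, 234, 19]);
translate([403, 139, 668]) cube([1025, 234, 19]);
translate([403, 139, 1002]) cube([1025, 234, 19]);
translate([403, 139, 1336]) cube([1025, 234, 19]);


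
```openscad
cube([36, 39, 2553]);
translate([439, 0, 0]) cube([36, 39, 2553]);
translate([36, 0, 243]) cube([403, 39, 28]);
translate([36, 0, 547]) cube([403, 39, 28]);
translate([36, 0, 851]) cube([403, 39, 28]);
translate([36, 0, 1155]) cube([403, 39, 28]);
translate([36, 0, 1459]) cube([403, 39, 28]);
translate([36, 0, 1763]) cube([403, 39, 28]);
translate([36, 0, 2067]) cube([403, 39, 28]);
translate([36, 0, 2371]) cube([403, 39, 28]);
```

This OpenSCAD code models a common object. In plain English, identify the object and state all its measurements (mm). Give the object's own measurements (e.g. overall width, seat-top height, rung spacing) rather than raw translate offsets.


A straight ladder. Two 36×39 mm vertical rails, 2553 mm tall, stand 475 mm apart (outside-to-outside) with their front faces coplanar on the −y side. 8 rungs, each 39 mm deep and 28 mm tall, span between the inner faces of the rails, front faces flush with the rails. The lowest rung's underside is at z = 243 mm and rungs are spaced 304 mm apart (underside to underside).


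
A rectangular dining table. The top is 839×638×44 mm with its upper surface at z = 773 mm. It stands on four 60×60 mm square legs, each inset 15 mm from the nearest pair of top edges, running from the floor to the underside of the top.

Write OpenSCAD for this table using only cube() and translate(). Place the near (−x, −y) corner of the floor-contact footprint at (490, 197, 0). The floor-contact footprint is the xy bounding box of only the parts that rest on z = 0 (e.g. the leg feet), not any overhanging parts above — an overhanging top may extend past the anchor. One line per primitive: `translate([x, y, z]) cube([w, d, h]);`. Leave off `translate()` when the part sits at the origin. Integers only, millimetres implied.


translate([475, 182, 729]) cube([839, 638, 44]);
translate([490, 197, 0]) cube([60, 60, 729]);
translate([1239, 197, 0]) cube([60, 60, 729]);
translate([490, 745, 0]) cube([60, 60, 729]);
translate([1239, 745, 0]) cube([60, 60, 729]);


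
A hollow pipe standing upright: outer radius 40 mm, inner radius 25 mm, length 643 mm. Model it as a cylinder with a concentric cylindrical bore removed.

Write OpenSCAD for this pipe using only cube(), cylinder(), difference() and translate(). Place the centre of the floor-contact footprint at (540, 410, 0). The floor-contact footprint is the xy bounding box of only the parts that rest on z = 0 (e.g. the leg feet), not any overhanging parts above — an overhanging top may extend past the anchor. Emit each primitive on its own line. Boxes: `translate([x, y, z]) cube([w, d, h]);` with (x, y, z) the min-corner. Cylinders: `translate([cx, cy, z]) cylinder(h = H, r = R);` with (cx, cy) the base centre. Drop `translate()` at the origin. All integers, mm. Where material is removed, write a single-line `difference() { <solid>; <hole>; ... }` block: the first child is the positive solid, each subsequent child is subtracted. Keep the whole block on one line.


difference() { translate([540, 410, 0]) cylinder(h = 643, r = 40); translate([540, 410, 0]) cylinder(h = 643, r = 25); }


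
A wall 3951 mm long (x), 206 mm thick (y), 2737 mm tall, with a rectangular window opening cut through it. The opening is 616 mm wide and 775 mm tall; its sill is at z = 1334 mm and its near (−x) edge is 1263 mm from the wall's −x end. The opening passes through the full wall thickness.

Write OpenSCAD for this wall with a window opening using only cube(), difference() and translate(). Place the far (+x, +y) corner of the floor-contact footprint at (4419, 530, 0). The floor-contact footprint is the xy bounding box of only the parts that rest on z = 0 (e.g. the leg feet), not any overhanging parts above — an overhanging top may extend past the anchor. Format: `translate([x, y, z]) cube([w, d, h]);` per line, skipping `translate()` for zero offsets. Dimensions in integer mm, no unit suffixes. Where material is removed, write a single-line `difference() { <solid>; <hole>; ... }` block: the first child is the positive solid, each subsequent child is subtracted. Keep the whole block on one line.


difference() { translate([468, 324, 0]) cube([3951, 206, 2737]); translate([1731, 324, 1334]) cube([616, 206, 775]); }


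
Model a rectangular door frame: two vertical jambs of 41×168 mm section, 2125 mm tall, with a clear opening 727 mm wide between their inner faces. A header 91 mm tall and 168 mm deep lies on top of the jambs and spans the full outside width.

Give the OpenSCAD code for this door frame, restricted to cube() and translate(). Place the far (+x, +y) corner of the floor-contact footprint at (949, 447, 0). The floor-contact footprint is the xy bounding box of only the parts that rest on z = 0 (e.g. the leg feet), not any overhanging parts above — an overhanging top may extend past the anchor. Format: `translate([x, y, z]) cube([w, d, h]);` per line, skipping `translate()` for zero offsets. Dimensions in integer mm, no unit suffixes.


translate([140, 279, 0]) cube([41, 168, 2125]);
translate([908, 279, 0]) cube([41, 168, 2125]);
translate([140, 279, 2125]) cube([809, 168, 91]);


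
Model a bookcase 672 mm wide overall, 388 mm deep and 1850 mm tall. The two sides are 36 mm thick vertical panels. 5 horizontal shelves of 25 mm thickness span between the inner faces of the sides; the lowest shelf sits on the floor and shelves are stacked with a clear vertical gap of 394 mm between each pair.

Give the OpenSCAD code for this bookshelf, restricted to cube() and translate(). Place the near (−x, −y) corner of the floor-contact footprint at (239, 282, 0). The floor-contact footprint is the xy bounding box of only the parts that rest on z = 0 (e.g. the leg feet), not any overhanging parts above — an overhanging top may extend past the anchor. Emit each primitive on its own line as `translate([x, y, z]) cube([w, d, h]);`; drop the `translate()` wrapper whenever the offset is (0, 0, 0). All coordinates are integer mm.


translate([239, 282, 0]) cube([36, 388, 1850]);
translate([875, 282, 0]) cube([36, 388, 1850]);
translate([275, 282, 0]) cube([600, 388, 25]);
translate([275, 282, 419]) cube([600, 388, 25]);
translate([275, 282, 838]) cube([600, 388, 25]);
translate([275, 282, 1257]) cube([600, 388, 25]);
translate([275, 282, 1676]) cube([600, 388, 25]);


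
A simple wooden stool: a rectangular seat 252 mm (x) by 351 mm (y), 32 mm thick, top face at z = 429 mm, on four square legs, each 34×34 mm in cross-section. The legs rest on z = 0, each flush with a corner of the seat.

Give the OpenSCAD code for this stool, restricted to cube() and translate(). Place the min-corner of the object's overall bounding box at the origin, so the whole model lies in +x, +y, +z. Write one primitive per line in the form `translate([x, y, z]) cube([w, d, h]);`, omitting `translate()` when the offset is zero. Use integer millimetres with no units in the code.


// leg_h = 429 - 32 = 397
translate([0, 0, 397]) cube([252, 351, 32]);
cube([34, 34, 397]);
translate([218, 0, 0]) cube([34, 34, 397]);
translate([0, 317, 0]) cube([34, 34, 397]);
translate([218, 317, 0]) cube([34, 34, 397]);


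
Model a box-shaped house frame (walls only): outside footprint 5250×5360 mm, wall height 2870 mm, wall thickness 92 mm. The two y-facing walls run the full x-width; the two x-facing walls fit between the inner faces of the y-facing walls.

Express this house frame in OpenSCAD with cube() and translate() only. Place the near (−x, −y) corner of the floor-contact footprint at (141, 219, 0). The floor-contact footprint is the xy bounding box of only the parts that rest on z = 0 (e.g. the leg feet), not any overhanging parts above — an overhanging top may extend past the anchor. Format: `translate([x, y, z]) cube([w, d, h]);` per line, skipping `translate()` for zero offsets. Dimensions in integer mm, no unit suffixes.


translate([141, 219, 0]) cube([5250, 92, 2870]);
translate([141, 5487, 0]) cube([5250, 92, 2870]);
translate([141, 311, 0]) cube([92, 5176, 2870]);
translate([5299, 311, 0]) cube([92, 5176, 2870]);


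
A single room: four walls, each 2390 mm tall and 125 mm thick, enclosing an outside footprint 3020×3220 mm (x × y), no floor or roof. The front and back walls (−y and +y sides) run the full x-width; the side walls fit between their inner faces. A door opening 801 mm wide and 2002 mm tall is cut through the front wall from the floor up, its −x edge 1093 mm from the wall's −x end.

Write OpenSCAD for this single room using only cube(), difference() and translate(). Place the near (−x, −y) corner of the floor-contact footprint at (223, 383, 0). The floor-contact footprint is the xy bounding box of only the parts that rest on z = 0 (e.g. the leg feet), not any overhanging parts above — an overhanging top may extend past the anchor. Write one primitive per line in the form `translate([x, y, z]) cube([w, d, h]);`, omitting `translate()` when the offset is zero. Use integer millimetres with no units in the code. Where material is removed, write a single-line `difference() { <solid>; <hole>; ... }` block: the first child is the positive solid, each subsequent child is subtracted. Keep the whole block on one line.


difference() { translate([223, 383, 0]) cube([3020, 125, 2390]); translate([1316, 383, 0]) cube([801, 125, 2002]); }
translate([223, 3478, 0]) cube([3020, 125, 2390]);
translate([223, 508, 0]) cube([125, 2970, 2390]);
translate([3118, 508, 0]) cube([125, 2970, 2390]);


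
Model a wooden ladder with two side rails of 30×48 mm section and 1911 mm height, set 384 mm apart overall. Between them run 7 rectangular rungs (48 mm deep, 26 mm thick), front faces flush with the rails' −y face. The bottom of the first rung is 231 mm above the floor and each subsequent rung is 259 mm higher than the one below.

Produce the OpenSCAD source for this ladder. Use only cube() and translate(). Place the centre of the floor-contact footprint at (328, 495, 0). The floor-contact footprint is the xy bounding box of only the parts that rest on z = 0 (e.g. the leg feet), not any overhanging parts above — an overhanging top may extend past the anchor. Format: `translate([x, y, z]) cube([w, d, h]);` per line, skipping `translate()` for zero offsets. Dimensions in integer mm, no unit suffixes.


translate([136, 471, 0]) cube([30, 48, 1911]);
translate([490, 471, 0]) cube([30, 48, 1911]);
translate([166, 471, 231]) cube([324, 48, 26]);
translate([166, 471, 490]) cube([324, 48, 26]);
translate([166, 471, 749]) cube([324, 48, 26]);
translate([166, 471, 1008]) cube([324, 48, 26]);
translate([166, 471, 1267]) cube([324, 48, 26]);
translate([166, 471, 1526]) cube([324, 48, 26]);
translate([166, 471, 1785]) cube([324, 48, 26]);


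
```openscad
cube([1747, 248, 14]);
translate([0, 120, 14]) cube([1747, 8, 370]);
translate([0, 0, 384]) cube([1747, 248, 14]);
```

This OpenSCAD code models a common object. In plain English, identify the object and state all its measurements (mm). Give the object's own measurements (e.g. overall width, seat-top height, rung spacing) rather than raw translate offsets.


An I-beam lying along x, 1747 mm long. Overall section height 398 mm. Two flanges 248 mm wide (y) and 14 mm thick, one on the floor and one at the top; a web 8 mm thick runs between them, centred on the flange width.


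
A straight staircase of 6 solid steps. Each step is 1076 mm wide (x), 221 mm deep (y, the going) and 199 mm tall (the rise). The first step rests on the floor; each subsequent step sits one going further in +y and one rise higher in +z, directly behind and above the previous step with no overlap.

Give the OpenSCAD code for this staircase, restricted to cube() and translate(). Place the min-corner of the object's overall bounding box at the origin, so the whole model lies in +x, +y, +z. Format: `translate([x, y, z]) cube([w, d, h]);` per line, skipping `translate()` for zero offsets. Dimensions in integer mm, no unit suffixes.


cube([1076, 221, 199]);
translate([0, 221, 199]) cube([1076, 221, 199]);
translate([0, 442, 398]) cube([1076, 221, 199]);
translate([0, 663, 597]) cube([1076, 221, 199]);
translate([0, 884, 796]) cube([1076, 221, 199]);
translate([0, 1105, 995]) cube([1076, 221, 199]);


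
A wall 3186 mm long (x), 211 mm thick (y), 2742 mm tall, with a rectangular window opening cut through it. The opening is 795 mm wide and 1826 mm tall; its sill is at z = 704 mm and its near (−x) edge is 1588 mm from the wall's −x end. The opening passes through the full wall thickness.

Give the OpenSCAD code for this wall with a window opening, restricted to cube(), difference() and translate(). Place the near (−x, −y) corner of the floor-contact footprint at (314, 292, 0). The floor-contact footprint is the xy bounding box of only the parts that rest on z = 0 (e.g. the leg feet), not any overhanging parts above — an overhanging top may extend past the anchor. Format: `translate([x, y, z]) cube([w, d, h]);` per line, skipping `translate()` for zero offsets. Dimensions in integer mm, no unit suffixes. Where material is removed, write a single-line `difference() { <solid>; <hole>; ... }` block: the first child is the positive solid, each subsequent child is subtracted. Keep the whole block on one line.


difference() { translate([314, 292, 0]) cube([3186, 211, 2742]); translate([1902, 292, 704]) cube([795, 211, 1826]); }


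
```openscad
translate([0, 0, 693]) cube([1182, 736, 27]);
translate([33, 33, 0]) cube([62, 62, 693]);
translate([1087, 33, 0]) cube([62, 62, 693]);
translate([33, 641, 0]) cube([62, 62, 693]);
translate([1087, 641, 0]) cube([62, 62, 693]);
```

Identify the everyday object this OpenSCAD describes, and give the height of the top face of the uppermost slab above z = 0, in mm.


A table. The table height is 720 mm.

A 1182×736×27 slab sits at z = 693 on four 62 mm square posts — a table. The top surface is at 693 + 27 = 720 mm.


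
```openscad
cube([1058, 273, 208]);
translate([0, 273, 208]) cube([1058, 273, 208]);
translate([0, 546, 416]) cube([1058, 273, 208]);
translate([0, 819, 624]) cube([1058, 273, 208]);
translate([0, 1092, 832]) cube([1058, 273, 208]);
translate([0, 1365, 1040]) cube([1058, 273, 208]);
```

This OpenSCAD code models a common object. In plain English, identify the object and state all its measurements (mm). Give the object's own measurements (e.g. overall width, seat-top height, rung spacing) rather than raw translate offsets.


A straight staircase of 6 solid steps. Each step is 1058 mm wide (x), 273 mm deep (y, the going) and 208 mm tall (the rise). The first step rests on the floor; each subsequent step sits one going further in +y and one rise higher in +z, directly behind and above the previous step with no overlap.


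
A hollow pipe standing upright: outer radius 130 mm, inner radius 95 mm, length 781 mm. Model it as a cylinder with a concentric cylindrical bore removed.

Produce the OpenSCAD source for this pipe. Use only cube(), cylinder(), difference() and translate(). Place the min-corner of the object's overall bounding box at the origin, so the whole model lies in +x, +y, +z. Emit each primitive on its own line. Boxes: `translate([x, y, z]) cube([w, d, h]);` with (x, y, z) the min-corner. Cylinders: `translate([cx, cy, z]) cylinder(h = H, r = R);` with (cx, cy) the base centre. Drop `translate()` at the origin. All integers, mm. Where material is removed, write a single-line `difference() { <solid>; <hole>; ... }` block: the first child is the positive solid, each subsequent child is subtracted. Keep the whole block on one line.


difference() { translate([130, 130, 0]) cylinder(h = 781, r = 130); translate([130, 130, 0]) cylinder(h = 781, r = 95); }


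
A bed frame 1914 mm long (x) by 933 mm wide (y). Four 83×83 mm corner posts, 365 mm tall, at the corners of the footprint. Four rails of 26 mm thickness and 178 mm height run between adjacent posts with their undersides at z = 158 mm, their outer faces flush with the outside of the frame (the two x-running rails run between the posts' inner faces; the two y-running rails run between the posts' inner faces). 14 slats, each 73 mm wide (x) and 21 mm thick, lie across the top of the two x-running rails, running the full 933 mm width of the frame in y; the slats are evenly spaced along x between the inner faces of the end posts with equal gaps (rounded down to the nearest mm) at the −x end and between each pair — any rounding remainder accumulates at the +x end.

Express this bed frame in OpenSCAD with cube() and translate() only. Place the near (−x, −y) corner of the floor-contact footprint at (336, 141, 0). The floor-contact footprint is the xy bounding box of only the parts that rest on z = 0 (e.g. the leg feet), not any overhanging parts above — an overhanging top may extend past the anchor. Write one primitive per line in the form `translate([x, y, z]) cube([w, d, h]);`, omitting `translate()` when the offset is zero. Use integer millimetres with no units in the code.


translate([336, 141, 0]) cube([83, 83, 365]);
translate([336, 991, 0]) cube([83, 83, 365]);
translate([2167, 141, 0]) cube([83, 83, 365]);
translate([2167, 991, 0]) cube([83, 83, 365]);
translate([419, 141, 158]) cube([1748, 26, 178]);
translate([419, 1048, 158]) cube([1748, 26, 178]);
translate([336, 224, 158]) cube([26, 767, 178]);
translate([2224, 224, 158]) cube([26, 767, 178]);
translate([467, 141, 336]) cube([73, 933, 21]);
translate([588, 141, 336]) cube([73, 933, 21]);
translate([709, 141, 336]) cube([73, 933, 21]);
translate([830, 141, 336]) cube([73, 933, 21]);
translate([951, 141, 336]) cube([73, 933, 21]);
translate([1072, 141, 336]) cube([73, 933, 21]);
translate([1193, 141, 336]) cube([73, 933, 21]);
translate([1314, 141, 336]) cube([73, 933, 21]);
translate([1435, 141, 336]) cube([73, 933, 21]);
translate([1556, 141, 336]) cube([73, 933, 21]);
translate([1677, 141, 336]) cube([73, 933, 21]);
translate([1798, 141, 336]) cube([73, 933, 21]);
translate([1919, 141, 336]) cube([73, 933, 21]);
translate([2040, 141, 336]) cube([73, 933, 21]);


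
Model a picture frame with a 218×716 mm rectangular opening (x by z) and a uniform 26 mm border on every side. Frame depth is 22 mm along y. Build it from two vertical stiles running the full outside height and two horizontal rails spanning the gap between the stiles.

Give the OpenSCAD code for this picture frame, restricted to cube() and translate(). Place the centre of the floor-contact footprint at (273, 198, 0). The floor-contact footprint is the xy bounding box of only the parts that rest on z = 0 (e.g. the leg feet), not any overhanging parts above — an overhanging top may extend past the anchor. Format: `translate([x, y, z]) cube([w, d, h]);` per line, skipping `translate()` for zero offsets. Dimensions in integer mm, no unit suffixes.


translate([138, 187, 0]) cube([26, 22, 768]);
translate([382, 187, 0]) cube([26, 22, 768]);
translate([164, 187, 0]) cube([218, 22, 26]);
translate([164, 187, 742]) cube([218, 22, 26]);


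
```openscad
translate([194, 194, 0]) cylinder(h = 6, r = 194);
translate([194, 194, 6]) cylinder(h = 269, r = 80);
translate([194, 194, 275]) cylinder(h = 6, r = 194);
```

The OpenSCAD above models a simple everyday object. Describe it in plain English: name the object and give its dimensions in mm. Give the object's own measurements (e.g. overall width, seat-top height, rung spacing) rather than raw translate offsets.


A spool: two coaxial disc flanges of radius 194 mm and thickness 6 mm, joined by a core cylinder of radius 80 mm and height 269 mm. The lower flange rests on z = 0 and the three cylinders share a vertical axis.


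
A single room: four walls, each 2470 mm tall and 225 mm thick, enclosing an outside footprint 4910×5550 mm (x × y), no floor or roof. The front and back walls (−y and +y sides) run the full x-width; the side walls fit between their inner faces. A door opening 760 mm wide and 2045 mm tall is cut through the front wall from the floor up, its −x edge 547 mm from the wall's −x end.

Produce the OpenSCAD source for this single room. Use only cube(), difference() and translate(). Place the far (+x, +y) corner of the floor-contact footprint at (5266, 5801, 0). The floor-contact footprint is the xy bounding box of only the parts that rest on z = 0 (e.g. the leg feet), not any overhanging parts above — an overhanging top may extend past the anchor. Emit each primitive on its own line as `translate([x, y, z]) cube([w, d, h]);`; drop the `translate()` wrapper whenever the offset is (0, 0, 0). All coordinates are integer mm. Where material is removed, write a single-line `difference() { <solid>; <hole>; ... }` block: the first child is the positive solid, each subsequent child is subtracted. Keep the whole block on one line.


difference() { translate([356, 251, 0]) cube([4910, 225, 2470]); translate([903, 251, 0]) cube([760, 225, 2045]); }
translate([356, 5576, 0]) cube([4910, 225, 2470]);
translate([356, 476, 0]) cube([225, 5100, 2470]);
translate([5041, 476, 0]) cube([225, 5100, 2470]);


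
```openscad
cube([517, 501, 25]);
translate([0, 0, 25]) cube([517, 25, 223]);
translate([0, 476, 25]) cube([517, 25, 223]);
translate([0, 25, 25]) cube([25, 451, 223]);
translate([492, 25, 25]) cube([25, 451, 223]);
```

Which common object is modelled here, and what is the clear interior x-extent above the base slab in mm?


An open box. The internal width is 467 mm.

A 517×501 base slab with four walls standing on it — an open box. The base is 517 mm wide and the walls are 25 mm thick, so the internal width is 517 − 2 × 25 = 467 mm.


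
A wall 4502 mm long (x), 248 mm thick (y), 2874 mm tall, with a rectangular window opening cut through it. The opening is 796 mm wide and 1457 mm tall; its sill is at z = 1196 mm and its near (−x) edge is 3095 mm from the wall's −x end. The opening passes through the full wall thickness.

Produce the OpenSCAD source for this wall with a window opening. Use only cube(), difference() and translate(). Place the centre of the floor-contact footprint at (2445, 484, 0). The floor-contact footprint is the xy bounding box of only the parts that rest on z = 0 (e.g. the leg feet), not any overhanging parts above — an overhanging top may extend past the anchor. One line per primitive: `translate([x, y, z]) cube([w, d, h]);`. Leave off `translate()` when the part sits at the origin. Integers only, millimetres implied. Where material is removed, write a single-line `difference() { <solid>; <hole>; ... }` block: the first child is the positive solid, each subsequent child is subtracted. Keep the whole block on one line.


difference() { translate([194, 360, 0]) cube([4502, 248, 2874]); translate([3289, 360, 1196]) cube([796, 248, 1457]); }


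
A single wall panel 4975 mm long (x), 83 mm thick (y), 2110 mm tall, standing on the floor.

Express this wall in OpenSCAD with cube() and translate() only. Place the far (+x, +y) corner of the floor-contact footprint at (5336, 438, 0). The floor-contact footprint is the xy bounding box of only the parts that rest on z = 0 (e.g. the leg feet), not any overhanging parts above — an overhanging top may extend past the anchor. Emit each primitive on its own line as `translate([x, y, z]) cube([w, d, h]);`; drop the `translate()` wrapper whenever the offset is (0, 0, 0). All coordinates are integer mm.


translate([361, 355, 0]) cube([4975, 83, 2110]);


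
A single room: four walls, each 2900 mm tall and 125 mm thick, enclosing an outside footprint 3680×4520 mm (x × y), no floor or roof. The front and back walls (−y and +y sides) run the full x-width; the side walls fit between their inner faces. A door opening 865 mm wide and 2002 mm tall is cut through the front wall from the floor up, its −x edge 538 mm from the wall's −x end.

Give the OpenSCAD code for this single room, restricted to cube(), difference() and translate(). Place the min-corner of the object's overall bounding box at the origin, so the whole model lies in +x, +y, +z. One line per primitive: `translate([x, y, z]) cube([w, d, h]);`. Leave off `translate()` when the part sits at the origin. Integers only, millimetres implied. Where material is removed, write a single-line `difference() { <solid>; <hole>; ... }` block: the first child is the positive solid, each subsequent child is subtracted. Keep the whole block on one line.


difference() { cube([3680, 125, 2900]); translate([538, 0, 0]) cube([865, 125, 2002]); }
translate([0, 4395, 0]) cube([3680, 125, 2900]);
translate([0, 125, 0]) cube([125, 4270, 2900]);
translate([3555, 125, 0]) cube([125, 4270, 2900]);


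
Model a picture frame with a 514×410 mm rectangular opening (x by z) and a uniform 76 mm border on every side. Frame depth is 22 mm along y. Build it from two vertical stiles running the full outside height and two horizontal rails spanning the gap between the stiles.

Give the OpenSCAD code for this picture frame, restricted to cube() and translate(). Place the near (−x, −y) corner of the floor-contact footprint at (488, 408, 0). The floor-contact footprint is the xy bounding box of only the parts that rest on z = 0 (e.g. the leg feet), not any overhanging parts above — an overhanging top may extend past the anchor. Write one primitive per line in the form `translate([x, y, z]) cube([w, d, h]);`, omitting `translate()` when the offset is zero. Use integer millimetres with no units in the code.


translate([488, 408, 0]) cube([76, 22, 562]);
translate([1078, 408, 0]) cube([76, 22, 562]);
translate([564, 408, 0]) cube([514, 22, 76]);
translate([564, 408, 486]) cube([514, 22, 76]);


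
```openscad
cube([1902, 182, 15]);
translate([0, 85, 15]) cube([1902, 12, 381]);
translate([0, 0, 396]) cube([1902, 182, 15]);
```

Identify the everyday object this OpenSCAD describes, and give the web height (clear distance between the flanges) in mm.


An I-beam. The web height is 381 mm.

Two wide flanges with a thin centred web — an I-beam. Overall 411 mm minus two 15 mm flanges gives a web of 411 − 2·15 = 381 mm.


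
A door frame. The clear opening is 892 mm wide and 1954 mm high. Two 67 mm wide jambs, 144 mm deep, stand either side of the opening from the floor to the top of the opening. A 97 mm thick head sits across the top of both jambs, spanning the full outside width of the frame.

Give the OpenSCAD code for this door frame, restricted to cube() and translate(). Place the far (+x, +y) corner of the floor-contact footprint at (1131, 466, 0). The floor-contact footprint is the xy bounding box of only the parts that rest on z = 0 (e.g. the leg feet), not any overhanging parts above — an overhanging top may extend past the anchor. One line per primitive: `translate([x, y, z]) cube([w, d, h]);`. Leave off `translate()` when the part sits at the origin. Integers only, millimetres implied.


translate([105, 322, 0]) cube([67, 144, 1954]);
translate([1064, 322, 0]) cube([67, 144, 1954]);
translate([105, 322, 1954]) cube([1026, 144, 97]);
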